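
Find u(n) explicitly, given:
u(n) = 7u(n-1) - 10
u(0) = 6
First-order linear non-homogeneous.
Homogeneous solution: u_h(n) = A·(7)^n.
Try constant particular solution u_p = K: K = 7K - 10 ⇒ K = \frac{5}{3}.
General: u(n) = A·(7)^n + \frac{5}{3}.
Apply u(0) = 6: A + \frac{5}{3} = 6 ⇒ A = \frac{13}{3}.
So u(n) = \frac{13 \cdot 7^{n}}{3} + \frac{5}{3}.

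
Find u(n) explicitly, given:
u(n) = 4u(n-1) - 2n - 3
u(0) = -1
First-order linear with linear forcing.
Homogeneous solution: u_h(n) = A·(4)^n.
Try particular u_p(n) = pn + q. Substituting:
  pn + q = 4(p(n-1) + q) - 2n - 3.
Matching the n-coefficient: p = 4p - 2 ⇒ p = \frac{2}{3}.
Matching constants: q = -4p + 4q - 3 ⇒ q = \frac{17}{9}.
General: u(n) = A·(4)^n + \frac{2 n}{3} + \frac{17}{9}.
Apply u(0) = -1: A + \frac{17}{9} = -1 ⇒ A = - \frac{26}{9}.
So u(n) = - \frac{26 \cdot 4^{n}}{9} + \frac{2 n}{3} + \frac{17}{9}.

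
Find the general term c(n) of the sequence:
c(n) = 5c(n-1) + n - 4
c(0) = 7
First-order linear with linear forcing.
Homogeneous solution: c_h(n) = A·(5)^n.
Try particular c_p(n) = pn + q. Substituting:
  pn + q = 5(p(n-1) + q) + n - 4.
Matching the n-coefficient: p = 5p + 1 ⇒ p = - \frac{1}{4}.
Matching constants: q = -5p + 5q - 4 ⇒ q = \frac{11}{16}.
General: c(n) = A·(5)^n - \frac{n}{4} + \frac{11}{16}.
Apply c(0) = 7: A + \frac{11}{16} = 7 ⇒ A = \frac{101}{16}.
So c(n) = \frac{101 \cdot 5^{n}}{16} - \frac{n}{4} + \frac{11}{16}.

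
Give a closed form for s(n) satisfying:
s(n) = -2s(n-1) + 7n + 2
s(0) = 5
First-order linear with linear forcing.
Homogeneous solution: s_h(n) = A·(-2)^n.
Try particular s_p(n) = pn + q. Substituting:
  pn + q = -2(p(n-1) + q) + 7n + 2.
Matching the n-coefficient: p = -2p + 7 ⇒ p = \frac{7}{3}.
Matching constants: q = 2p - 2q + 2 ⇒ q = \frac{20}{9}.
General: s(n) = A·(-2)^n + \frac{7 n}{3} + \frac{20}{9}.
Apply s(0) = 5: A + \frac{20}{9} = 5 ⇒ A = \frac{25}{9}.
So s(n) = \frac{25 \left(-2\right)^{n}}{9} + \frac{7 n}{3} + \frac{20}{9}.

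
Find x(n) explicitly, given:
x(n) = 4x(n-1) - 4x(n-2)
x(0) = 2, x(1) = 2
Characteristic equation: x² - 4x + 4 = 0, which is (x - (2))².
Repeated root r = 2.
General solution: x(n) = (A + Bn)·(2)^n.
From x(0) = 2: A = 2.
From x(1) = 2: (A + B)·(2) = 2 ⇒ B = -1.
So x(n) = \left(2 - n\right) \cdot (2)^n.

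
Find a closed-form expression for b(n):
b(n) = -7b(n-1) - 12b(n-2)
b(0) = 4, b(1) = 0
Characteristic equation: x² + 7x + 12 = 0, which factors as (x - (-4))(x - (-3)) = 0.
Roots r₁ = -4, r₂ = -3 (distinct).
General solution: b(n) = A·(-4)^n + B·(-3)^n.
From b(0) = 4: A + B = 4.
From b(1) = 0: -4A - 3B = 0.
Solving: A = -12, B = 16.
So b(n) = 16 \left(-3\right)^{n} - 12 \left(-4\right)^{n}.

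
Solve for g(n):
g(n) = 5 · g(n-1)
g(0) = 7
Pure geometric recurrence with ratio 5.
By induction g(n) = g(0) · (5)^n = 7 \cdot 5^{n}.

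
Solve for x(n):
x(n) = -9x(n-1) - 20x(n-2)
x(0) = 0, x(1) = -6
Characteristic equation: x² + 9x + 20 = 0, which factors as (x - (-5))(x - (-4)) = 0.
Roots r₁ = -5, r₂ = -4 (distinct).
General solution: x(n) = A·(-5)^n + B·(-4)^n.
From x(0) = 0: A + B = 0.
From x(1) = -6: -5A - 4B = -6.
Solving: A = 6, B = -6.
So x(n) = - 6 \left(-4\right)^{n} + 6 \left(-5\right)^{n}.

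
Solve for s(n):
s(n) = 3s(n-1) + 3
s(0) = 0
First-order linear non-homogeneous.
Homogeneous solution: s_h(n) = A·(3)^n.
Try constant particular solution s_p = K: K = 3K + 3 ⇒ K = - \frac{3}{2}.
General: s(n) = A·(3)^n - \frac{3}{2}.
Apply s(0) = 0: A - \frac{3}{2} = 0 ⇒ A = \frac{3}{2}.
So s(n) = \frac{3 \cdot 3^{n}}{2} - \frac{3}{2}.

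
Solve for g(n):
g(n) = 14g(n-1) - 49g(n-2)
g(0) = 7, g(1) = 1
Characteristic equation: x² - 14x + 49 = 0, which is (x - (7))².
Repeated root r = 7.
General solution: g(n) = (A + Bn)·(7)^n.
From g(0) = 7: A = 7.
From g(1) = 1: (A + B)·(7) = 1 ⇒ B = - \frac{48}{7}.
So g(n) = \left(7 - \frac{48 n}{7}\right) \cdot (7)^n.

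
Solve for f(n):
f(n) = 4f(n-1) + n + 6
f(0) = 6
First-order linear with linear forcing.
Homogeneous solution: f_h(n) = A·(4)^n.
Try particular f_p(n) = pn + q. Substituting:
  pn + q = 4(p(n-1) + q) + n + 6.
Matching the n-coefficient: p = 4p + 1 ⇒ p = - \frac{1}{3}.
Matching constants: q = -4p + 4q + 6 ⇒ q = - \frac{22}{9}.
General: f(n) = A·(4)^n - \frac{n}{3} - \frac{22}{9}.
Apply f(0) = 6: A - \frac{22}{9} = 6 ⇒ A = \frac{76}{9}.
So f(n) = \frac{76 \cdot 4^{n}}{9} - \frac{n}{3} - \frac{22}{9}.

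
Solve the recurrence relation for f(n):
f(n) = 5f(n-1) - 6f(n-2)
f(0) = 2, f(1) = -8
Characteristic equation: x² - 5x + 6 = 0, which factors as (x - (2))(x - (3)) = 0.
Roots r₁ = 2, r₂ = 3 (distinct).
General solution: f(n) = A·(2)^n + B·(3)^n.
From f(0) = 2: A + B = 2.
From f(1) = -8: 2A + 3B = -8.
Solving: A = 14, B = -12.
So f(n) = 14 \cdot 2^{n} - 12 \cdot 3^{n}.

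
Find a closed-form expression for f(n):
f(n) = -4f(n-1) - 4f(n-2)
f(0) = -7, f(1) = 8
Characteristic equation: x² + 4x + 4 = 0, which is (x - (-2))².
Repeated root r = -2.
General solution: f(n) = (A + Bn)·(-2)^n.
From f(0) = -7: A = -7.
From f(1) = 8: (A + B)·(-2) = 8 ⇒ B = 3.
So f(n) = \left(3 n - 7\right) \cdot (-2)^n.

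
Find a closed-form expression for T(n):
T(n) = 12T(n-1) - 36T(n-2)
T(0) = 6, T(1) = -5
Characteristic equation: x² - 12x + 36 = 0, which is (x - (6))².
Repeated root r = 6.
General solution: T(n) = (A + Bn)·(6)^n.
From T(0) = 6: A = 6.
From T(1) = -5: (A + B)·(6) = -5 ⇒ B = - \frac{41}{6}.
So T(n) = \left(6 - \frac{41 n}{6}\right) \cdot (6)^n.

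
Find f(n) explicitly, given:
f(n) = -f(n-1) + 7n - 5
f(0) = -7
First-order linear with linear forcing.
Homogeneous solution: f_h(n) = A·(-1)^n.
Try particular f_p(n) = pn + q. Substituting:
  pn + q = -(p(n-1) + q) + 7n - 5.
Matching the n-coefficient: p = -p + 7 ⇒ p = \frac{7}{2}.
Matching constants: q = p - q - 5 ⇒ q = - \frac{3}{4}.
General: f(n) = A·(-1)^n + \frac{7 n}{2} - \frac{3}{4}.
Apply f(0) = -7: A - \frac{3}{4} = -7 ⇒ A = - \frac{25}{4}.
So f(n) = - \frac{25 \left(-1\right)^{n}}{4} + \frac{7 n}{2} - \frac{3}{4}.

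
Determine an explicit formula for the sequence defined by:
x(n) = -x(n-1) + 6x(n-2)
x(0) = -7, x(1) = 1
Characteristic equation: x² + x - 6 = 0, which factors as (x - (2))(x - (-3)) = 0.
Roots r₁ = 2, r₂ = -3 (distinct).
General solution: x(n) = A·(2)^n + B·(-3)^n.
From x(0) = -7: A + B = -7.
From x(1) = 1: 2A - 3B = 1.
Solving: A = -4, B = -3.
So x(n) = - 3 \left(-3\right)^{n} - 4 \cdot 2^{n}.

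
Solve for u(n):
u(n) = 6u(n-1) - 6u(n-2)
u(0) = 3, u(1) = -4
Characteristic equation: x² - 6x + 6 = 0.
Discriminant Δ = (6)² + 4·(-6) = 12.
Roots r₁,₂ = (6 ± √12)/2, so r₁ = \sqrt{3} + 3, r₂ = 3 - \sqrt{3}.
General solution: u(n) = A·r₁^n + B·r₂^n.
From the initial conditions, A + B = 3 and r₁A + r₂B = -4.
Since r₁ - r₂ = √12: A = (-4 - (3)r₂)/√12 = \frac{3}{2} - \frac{13 \sqrt{3}}{6}, and B = 3 - A = \frac{3}{2} + \frac{13 \sqrt{3}}{6}.
So u(n) = \left(\frac{3}{2} - \frac{13 \sqrt{3}}{6}\right)\left(\sqrt{3} + 3\right)^n + \left(\frac{3}{2} + \frac{13 \sqrt{3}}{6}\right)\left(3 - \sqrt{3}\right)^n.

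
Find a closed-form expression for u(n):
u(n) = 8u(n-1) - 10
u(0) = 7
First-order linear non-homogeneous.
Homogeneous solution: u_h(n) = A·(8)^n.
Try constant particular solution u_p = K: K = 8K - 10 ⇒ K = \frac{10}{7}.
General: u(n) = A·(8)^n + \frac{10}{7}.
Apply u(0) = 7: A + \frac{10}{7} = 7 ⇒ A = \frac{39}{7}.
So u(n) = \frac{39 \cdot 8^{n}}{7} + \frac{10}{7}.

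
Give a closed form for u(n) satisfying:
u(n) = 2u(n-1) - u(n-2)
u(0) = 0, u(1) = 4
Characteristic equation: x² - 2x + 1 = 0, which is (x - (1))².
Repeated root r = 1.
General solution: u(n) = (A + Bn)·(1)^n.
From u(0) = 0: A = 0.
From u(1) = 4: (A + B)·(1) = 4 ⇒ B = 4.
So u(n) = \left(4 n\right) \cdot (1)^n.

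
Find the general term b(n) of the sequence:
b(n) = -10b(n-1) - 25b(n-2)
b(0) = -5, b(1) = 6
Characteristic equation: x² + 10x + 25 = 0, which is (x - (-5))².
Repeated root r = -5.
General solution: b(n) = (A + Bn)·(-5)^n.
From b(0) = -5: A = -5.
From b(1) = 6: (A + B)·(-5) = 6 ⇒ B = \frac{19}{5}.
So b(n) = \left(\frac{19 n}{5} - 5\right) \cdot (-5)^n.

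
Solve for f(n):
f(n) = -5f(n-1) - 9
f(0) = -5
First-order linear non-homogeneous.
Homogeneous solution: f_h(n) = A·(-5)^n.
Try constant particular solution f_p = K: K = -5K - 9 ⇒ K = - \frac{3}{2}.
General: f(n) = A·(-5)^n - \frac{3}{2}.
Apply f(0) = -5: A - \frac{3}{2} = -5 ⇒ A = - \frac{7}{2}.
So f(n) = - \frac{7 \left(-5\right)^{n}}{2} - \frac{3}{2}.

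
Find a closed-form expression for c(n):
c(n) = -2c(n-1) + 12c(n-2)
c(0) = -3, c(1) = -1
Characteristic equation: x² + 2x - 12 = 0.
Discriminant Δ = (-2)² + 4·(12) = 52.
Roots r₁,₂ = (-2 ± √52)/2, so r₁ = -1 + \sqrt{13}, r₂ = - \sqrt{13} - 1.
General solution: c(n) = A·r₁^n + B·r₂^n.
From the initial conditions, A + B = -3 and r₁A + r₂B = -1.
Since r₁ - r₂ = √52: A = (-1 - (-3)r₂)/√52 = - \frac{3}{2} - \frac{2 \sqrt{13}}{13}, and B = -3 - A = - \frac{3}{2} + \frac{2 \sqrt{13}}{13}.
So c(n) = \left(- \frac{3}{2} - \frac{2 \sqrt{13}}{13}\right)\left(-1 + \sqrt{13}\right)^n + \left(- \frac{3}{2} + \frac{2 \sqrt{13}}{13}\right)\left(- \sqrt{13} - 1\right)^n.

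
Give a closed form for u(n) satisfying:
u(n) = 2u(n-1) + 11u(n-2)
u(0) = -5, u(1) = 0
Characteristic equation: x² - 2x - 11 = 0.
Discriminant Δ = (2)² + 4·(11) = 48.
Roots r₁,₂ = (2 ± √48)/2, so r₁ = 1 + 2 \sqrt{3}, r₂ = 1 - 2 \sqrt{3}.
General solution: u(n) = A·r₁^n + B·r₂^n.
From the initial conditions, A + B = -5 and r₁A + r₂B = 0.
Since r₁ - r₂ = √48: A = (0 - (-5)r₂)/√48 = - \frac{5}{2} + \frac{5 \sqrt{3}}{12}, and B = -5 - A = - \frac{5}{2} - \frac{5 \sqrt{3}}{12}.
So u(n) = \left(- \frac{5}{2} + \frac{5 \sqrt{3}}{12}\right)\left(1 + 2 \sqrt{3}\right)^n + \left(- \frac{5}{2} - \frac{5 \sqrt{3}}{12}\right)\left(1 - 2 \sqrt{3}\right)^n.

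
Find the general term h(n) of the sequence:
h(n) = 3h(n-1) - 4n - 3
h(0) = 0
First-order linear with linear forcing.
Homogeneous solution: h_h(n) = A·(3)^n.
Try particular h_p(n) = pn + q. Substituting:
  pn + q = 3(p(n-1) + q) - 4n - 3.
Matching the n-coefficient: p = 3p - 4 ⇒ p = 2.
Matching constants: q = -3p + 3q - 3 ⇒ q = \frac{9}{2}.
General: h(n) = A·(3)^n + 2 n + \frac{9}{2}.
Apply h(0) = 0: A + \frac{9}{2} = 0 ⇒ A = - \frac{9}{2}.
So h(n) = - \frac{9 \cdot 3^{n}}{2} + 2 n + \frac{9}{2}.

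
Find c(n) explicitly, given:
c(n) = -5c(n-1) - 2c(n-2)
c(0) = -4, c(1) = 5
Characteristic equation: x² + 5x + 2 = 0.
Discriminant Δ = (-5)² + 4·(-2) = 17.
Roots r₁,₂ = (-5 ± √17)/2, so r₁ = - \frac{5}{2} + \frac{\sqrt{17}}{2}, r₂ = - \frac{5}{2} - \frac{\sqrt{17}}{2}.
General solution: c(n) = A·r₁^n + B·r₂^n.
From the initial conditions, A + B = -4 and r₁A + r₂B = 5.
Since r₁ - r₂ = √17: A = (5 - (-4)r₂)/√17 = -2 - \frac{5 \sqrt{17}}{17}, and B = -4 - A = -2 + \frac{5 \sqrt{17}}{17}.
So c(n) = \left(-2 - \frac{5 \sqrt{17}}{17}\right)\left(- \frac{5}{2} + \frac{\sqrt{17}}{2}\right)^n + \left(-2 + \frac{5 \sqrt{17}}{17}\right)\left(- \frac{5}{2} - \frac{\sqrt{17}}{2}\right)^n.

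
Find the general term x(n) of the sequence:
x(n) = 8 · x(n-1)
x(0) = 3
Pure geometric recurrence with ratio 8.
By induction x(n) = x(0) · (8)^n = 3 \cdot 8^{n}.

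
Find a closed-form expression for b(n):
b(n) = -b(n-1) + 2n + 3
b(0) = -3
First-order linear with linear forcing.
Homogeneous solution: b_h(n) = A·(-1)^n.
Try particular b_p(n) = pn + q. Substituting:
  pn + q = -(p(n-1) + q) + 2n + 3.
Matching the n-coefficient: p = -p + 2 ⇒ p = 1.
Matching constants: q = p - q + 3 ⇒ q = 2.
General: b(n) = A·(-1)^n + n + 2.
Apply b(0) = -3: A + 2 = -3 ⇒ A = -5.
So b(n) = - 5 \left(-1\right)^{n} + n + 2.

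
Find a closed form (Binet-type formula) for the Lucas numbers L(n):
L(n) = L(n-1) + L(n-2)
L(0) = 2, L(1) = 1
This is the Lucas sequence.
Characteristic equation: x² - x - 1 = 0; roots r₁ = \frac{1}{2} + \frac{\sqrt{5}}{2}, r₂ = \frac{1}{2} - \frac{\sqrt{5}}{2}.
General: L(n) = A·r₁^n + B·r₂^n. Solving with L(0)=2, L(1)=1 gives A = 1, B = 1.
So L(n) = 2^{- n} \left(\left(1 - \sqrt{5}\right)^{n} + \left(1 + \sqrt{5}\right)^{n}\right).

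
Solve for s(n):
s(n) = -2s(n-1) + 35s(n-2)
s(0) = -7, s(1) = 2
Characteristic equation: x² + 2x - 35 = 0, which factors as (x - (5))(x - (-7)) = 0.
Roots r₁ = 5, r₂ = -7 (distinct).
General solution: s(n) = A·(5)^n + B·(-7)^n.
From s(0) = -7: A + B = -7.
From s(1) = 2: 5A - 7B = 2.
Solving: A = - \frac{47}{12}, B = - \frac{37}{12}.
So s(n) = - \frac{37 \left(-7\right)^{n}}{12} - \frac{47 \cdot 5^{n}}{12}.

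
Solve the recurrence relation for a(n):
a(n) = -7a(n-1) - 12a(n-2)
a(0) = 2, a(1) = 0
Characteristic equation: x² + 7x + 12 = 0, which factors as (x - (-4))(x - (-3)) = 0.
Roots r₁ = -4, r₂ = -3 (distinct).
General solution: a(n) = A·(-4)^n + B·(-3)^n.
From a(0) = 2: A + B = 2.
From a(1) = 0: -4A - 3B = 0.
Solving: A = -6, B = 8.
So a(n) = 8 \left(-3\right)^{n} - 6 \left(-4\right)^{n}.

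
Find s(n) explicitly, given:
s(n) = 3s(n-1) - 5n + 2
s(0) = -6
First-order linear with linear forcing.
Homogeneous solution: s_h(n) = A·(3)^n.
Try particular s_p(n) = pn + q. Substituting:
  pn + q = 3(p(n-1) + q) - 5n + 2.
Matching the n-coefficient: p = 3p - 5 ⇒ p = \frac{5}{2}.
Matching constants: q = -3p + 3q + 2 ⇒ q = \frac{11}{4}.
General: s(n) = A·(3)^n + \frac{5 n}{2} + \frac{11}{4}.
Apply s(0) = -6: A + \frac{11}{4} = -6 ⇒ A = - \frac{35}{4}.
So s(n) = - \frac{35 \cdot 3^{n}}{4} + \frac{5 n}{2} + \frac{11}{4}.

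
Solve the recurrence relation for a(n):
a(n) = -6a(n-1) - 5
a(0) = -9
First-order linear non-homogeneous.
Homogeneous solution: a_h(n) = A·(-6)^n.
Try constant particular solution a_p = K: K = -6K - 5 ⇒ K = - \frac{5}{7}.
General: a(n) = A·(-6)^n - \frac{5}{7}.
Apply a(0) = -9: A - \frac{5}{7} = -9 ⇒ A = - \frac{58}{7}.
So a(n) = - \frac{58 \left(-6\right)^{n}}{7} - \frac{5}{7}.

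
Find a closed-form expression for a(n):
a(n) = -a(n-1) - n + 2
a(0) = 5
First-order linear with linear forcing.
Homogeneous solution: a_h(n) = A·(-1)^n.
Try particular a_p(n) = pn + q. Substituting:
  pn + q = -(p(n-1) + q) - n + 2.
Matching the n-coefficient: p = -p - 1 ⇒ p = - \frac{1}{2}.
Matching constants: q = p - q + 2 ⇒ q = \frac{3}{4}.
General: a(n) = A·(-1)^n - \frac{n}{2} + \frac{3}{4}.
Apply a(0) = 5: A + \frac{3}{4} = 5 ⇒ A = \frac{17}{4}.
So a(n) = \frac{17 \left(-1\right)^{n}}{4} - \frac{n}{2} + \frac{3}{4}.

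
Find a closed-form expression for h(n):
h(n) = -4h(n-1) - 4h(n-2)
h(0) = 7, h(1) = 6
Characteristic equation: x² + 4x + 4 = 0, which is (x - (-2))².
Repeated root r = -2.
General solution: h(n) = (A + Bn)·(-2)^n.
From h(0) = 7: A = 7.
From h(1) = 6: (A + B)·(-2) = 6 ⇒ B = -10.
So h(n) = \left(7 - 10 n\right) \cdot (-2)^n.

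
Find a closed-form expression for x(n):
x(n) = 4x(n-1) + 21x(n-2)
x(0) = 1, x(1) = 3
Characteristic equation: x² - 4x - 21 = 0, which factors as (x - (-3))(x - (7)) = 0.
Roots r₁ = -3, r₂ = 7 (distinct).
General solution: x(n) = A·(-3)^n + B·(7)^n.
From x(0) = 1: A + B = 1.
From x(1) = 3: -3A + 7B = 3.
Solving: A = \frac{2}{5}, B = \frac{3}{5}.
So x(n) = \frac{2 \left(-3\right)^{n}}{5} + \frac{3 \cdot 7^{n}}{5}.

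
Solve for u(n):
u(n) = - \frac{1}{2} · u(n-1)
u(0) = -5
Pure geometric recurrence with ratio - \frac{1}{2}.
By induction u(n) = u(0) · (- \frac{1}{2})^n = - 5 \left(- \frac{1}{2}\right)^{n}.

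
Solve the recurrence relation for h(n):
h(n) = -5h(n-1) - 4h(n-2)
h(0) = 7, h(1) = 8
Characteristic equation: x² + 5x + 4 = 0, which factors as (x - (-1))(x - (-4)) = 0.
Roots r₁ = -1, r₂ = -4 (distinct).
General solution: h(n) = A·(-1)^n + B·(-4)^n.
From h(0) = 7: A + B = 7.
From h(1) = 8: -A - 4B = 8.
Solving: A = 12, B = -5.
So h(n) = 12 \left(-1\right)^{n} - 5 \left(-4\right)^{n}.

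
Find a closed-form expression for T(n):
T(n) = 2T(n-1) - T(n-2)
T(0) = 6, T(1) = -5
Characteristic equation: x² - 2x + 1 = 0, which is (x - (1))².
Repeated root r = 1.
General solution: T(n) = (A + Bn)·(1)^n.
From T(0) = 6: A = 6.
From T(1) = -5: (A + B)·(1) = -5 ⇒ B = -11.
So T(n) = \left(6 - 11 n\right) \cdot (1)^n.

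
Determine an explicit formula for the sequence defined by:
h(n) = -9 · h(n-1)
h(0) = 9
Pure geometric recurrence with ratio -9.
By induction h(n) = h(0) · (-9)^n = 9 \left(-9\right)^{n}.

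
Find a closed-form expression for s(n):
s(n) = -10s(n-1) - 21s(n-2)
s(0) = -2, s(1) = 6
Characteristic equation: x² + 10x + 21 = 0, which factors as (x - (-7))(x - (-3)) = 0.
Roots r₁ = -7, r₂ = -3 (distinct).
General solution: s(n) = A·(-7)^n + B·(-3)^n.
From s(0) = -2: A + B = -2.
From s(1) = 6: -7A - 3B = 6.
Solving: A = 0, B = -2.
So s(n) = - 2 \left(-3\right)^{n}.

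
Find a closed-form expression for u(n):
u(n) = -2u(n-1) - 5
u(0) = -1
First-order linear non-homogeneous.
Homogeneous solution: u_h(n) = A·(-2)^n.
Try constant particular solution u_p = K: K = -2K - 5 ⇒ K = - \frac{5}{3}.
General: u(n) = A·(-2)^n - \frac{5}{3}.
Apply u(0) = -1: A - \frac{5}{3} = -1 ⇒ A = \frac{2}{3}.
So u(n) = \frac{2 \left(-2\right)^{n}}{3} - \frac{5}{3}.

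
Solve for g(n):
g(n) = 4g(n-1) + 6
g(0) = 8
First-order linear non-homogeneous.
Homogeneous solution: g_h(n) = A·(4)^n.
Try constant particular solution g_p = K: K = 4K + 6 ⇒ K = -2.
General: g(n) = A·(4)^n - 2.
Apply g(0) = 8: A - 2 = 8 ⇒ A = 10.
So g(n) = 10 \cdot 4^{n} - 2.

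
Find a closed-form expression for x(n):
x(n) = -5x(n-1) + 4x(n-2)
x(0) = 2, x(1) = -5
Characteristic equation: x² + 5x - 4 = 0.
Discriminant Δ = (-5)² + 4·(4) = 41.
Roots r₁,₂ = (-5 ± √41)/2, so r₁ = - \frac{5}{2} + \frac{\sqrt{41}}{2}, r₂ = - \frac{\sqrt{41}}{2} - \frac{5}{2}.
General solution: x(n) = A·r₁^n + B·r₂^n.
From the initial conditions, A + B = 2 and r₁A + r₂B = -5.
Since r₁ - r₂ = √41: A = (-5 - (2)r₂)/√41 = 1, and B = 2 - A = 1.
So x(n) = \left(1\right)\left(- \frac{5}{2} + \frac{\sqrt{41}}{2}\right)^n + \left(1\right)\left(- \frac{\sqrt{41}}{2} - \frac{5}{2}\right)^n.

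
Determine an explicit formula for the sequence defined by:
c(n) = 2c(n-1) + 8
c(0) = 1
First-order linear non-homogeneous.
Homogeneous solution: c_h(n) = A·(2)^n.
Try constant particular solution c_p = K: K = 2K + 8 ⇒ K = -8.
General: c(n) = A·(2)^n - 8.
Apply c(0) = 1: A - 8 = 1 ⇒ A = 9.
So c(n) = 9 \cdot 2^{n} - 8.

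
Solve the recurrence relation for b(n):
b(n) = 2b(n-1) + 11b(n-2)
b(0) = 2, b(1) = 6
Characteristic equation: x² - 2x - 11 = 0.
Discriminant Δ = (2)² + 4·(11) = 48.
Roots r₁,₂ = (2 ± √48)/2, so r₁ = 1 + 2 \sqrt{3}, r₂ = 1 - 2 \sqrt{3}.
General solution: b(n) = A·r₁^n + B·r₂^n.
From the initial conditions, A + B = 2 and r₁A + r₂B = 6.
Since r₁ - r₂ = √48: A = (6 - (2)r₂)/√48 = \frac{\sqrt{3}}{3} + 1, and B = 2 - A = 1 - \frac{\sqrt{3}}{3}.
So b(n) = \left(\frac{\sqrt{3}}{3} + 1\right)\left(1 + 2 \sqrt{3}\right)^n + \left(1 - \frac{\sqrt{3}}{3}\right)\left(1 - 2 \sqrt{3}\right)^n.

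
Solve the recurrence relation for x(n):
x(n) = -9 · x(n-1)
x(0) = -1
Pure geometric recurrence with ratio -9.
By induction x(n) = x(0) · (-9)^n = - \left(-9\right)^{n}.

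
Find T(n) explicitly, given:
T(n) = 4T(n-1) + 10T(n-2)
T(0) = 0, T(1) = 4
Characteristic equation: x² - 4x - 10 = 0.
Discriminant Δ = (4)² + 4·(10) = 56.
Roots r₁,₂ = (4 ± √56)/2, so r₁ = 2 + \sqrt{14}, r₂ = 2 - \sqrt{14}.
General solution: T(n) = A·r₁^n + B·r₂^n.
From the initial conditions, A + B = 0 and r₁A + r₂B = 4.
Since r₁ - r₂ = √56: A = (4 - (0)r₂)/√56 = \frac{\sqrt{14}}{7}, and B = 0 - A = - \frac{\sqrt{14}}{7}.
So T(n) = \left(\frac{\sqrt{14}}{7}\right)\left(2 + \sqrt{14}\right)^n + \left(- \frac{\sqrt{14}}{7}\right)\left(2 - \sqrt{14}\right)^n.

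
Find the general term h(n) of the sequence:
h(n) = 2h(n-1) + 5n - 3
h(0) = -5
First-order linear with linear forcing.
Homogeneous solution: h_h(n) = A·(2)^n.
Try particular h_p(n) = pn + q. Substituting:
  pn + q = 2(p(n-1) + q) + 5n - 3.
Matching the n-coefficient: p = 2p + 5 ⇒ p = -5.
Matching constants: q = -2p + 2q - 3 ⇒ q = -7.
General: h(n) = A·(2)^n - 5 n - 7.
Apply h(0) = -5: A - 7 = -5 ⇒ A = 2.
So h(n) = 2 \cdot 2^{n} - 5 n - 7.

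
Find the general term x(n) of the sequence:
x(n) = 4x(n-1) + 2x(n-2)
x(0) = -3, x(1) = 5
Characteristic equation: x² - 4x - 2 = 0.
Discriminant Δ = (4)² + 4·(2) = 24.
Roots r₁,₂ = (4 ± √24)/2, so r₁ = 2 + \sqrt{6}, r₂ = 2 - \sqrt{6}.
General solution: x(n) = A·r₁^n + B·r₂^n.
From the initial conditions, A + B = -3 and r₁A + r₂B = 5.
Since r₁ - r₂ = √24: A = (5 - (-3)r₂)/√24 = - \frac{3}{2} + \frac{11 \sqrt{6}}{12}, and B = -3 - A = - \frac{11 \sqrt{6}}{12} - \frac{3}{2}.
So x(n) = \left(- \frac{3}{2} + \frac{11 \sqrt{6}}{12}\right)\left(2 + \sqrt{6}\right)^n + \left(- \frac{11 \sqrt{6}}{12} - \frac{3}{2}\right)\left(2 - \sqrt{6}\right)^n.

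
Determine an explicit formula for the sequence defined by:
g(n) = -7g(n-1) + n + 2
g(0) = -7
First-order linear with linear forcing.
Homogeneous solution: g_h(n) = A·(-7)^n.
Try particular g_p(n) = pn + q. Substituting:
  pn + q = -7(p(n-1) + q) + n + 2.
Matching the n-coefficient: p = -7p + 1 ⇒ p = \frac{1}{8}.
Matching constants: q = 7p - 7q + 2 ⇒ q = \frac{23}{64}.
General: g(n) = A·(-7)^n + \frac{n}{8} + \frac{23}{64}.
Apply g(0) = -7: A + \frac{23}{64} = -7 ⇒ A = - \frac{471}{64}.
So g(n) = - \frac{471 \left(-7\right)^{n}}{64} + \frac{n}{8} + \frac{23}{64}.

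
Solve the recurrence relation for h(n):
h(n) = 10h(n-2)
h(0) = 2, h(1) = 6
Characteristic equation: x² - 10 = 0.
Discriminant Δ = (0)² + 4·(10) = 40.
Roots r₁,₂ = (0 ± √40)/2, so r₁ = \sqrt{10}, r₂ = - \sqrt{10}.
General solution: h(n) = A·r₁^n + B·r₂^n.
From the initial conditions, A + B = 2 and r₁A + r₂B = 6.
Since r₁ - r₂ = √40: A = (6 - (2)r₂)/√40 = \frac{3 \sqrt{10}}{10} + 1, and B = 2 - A = 1 - \frac{3 \sqrt{10}}{10}.
So h(n) = \left(\frac{3 \sqrt{10}}{10} + 1\right)\left(\sqrt{10}\right)^n + \left(1 - \frac{3 \sqrt{10}}{10}\right)\left(- \sqrt{10}\right)^n.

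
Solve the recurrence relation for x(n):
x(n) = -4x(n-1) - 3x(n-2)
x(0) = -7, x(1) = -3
Characteristic equation: x² + 4x + 3 = 0, which factors as (x - (-1))(x - (-3)) = 0.
Roots r₁ = -1, r₂ = -3 (distinct).
General solution: x(n) = A·(-1)^n + B·(-3)^n.
From x(0) = -7: A + B = -7.
From x(1) = -3: -A - 3B = -3.
Solving: A = -12, B = 5.
So x(n) = - 12 \left(-1\right)^{n} + 5 \left(-3\right)^{n}.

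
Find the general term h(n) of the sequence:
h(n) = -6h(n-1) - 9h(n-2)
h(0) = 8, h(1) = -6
Characteristic equation: x² + 6x + 9 = 0, which is (x - (-3))².
Repeated root r = -3.
General solution: h(n) = (A + Bn)·(-3)^n.
From h(0) = 8: A = 8.
From h(1) = -6: (A + B)·(-3) = -6 ⇒ B = -6.
So h(n) = \left(8 - 6 n\right) \cdot (-3)^n.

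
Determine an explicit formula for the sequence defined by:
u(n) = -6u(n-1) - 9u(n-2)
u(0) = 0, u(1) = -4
Characteristic equation: x² + 6x + 9 = 0, which is (x - (-3))².
Repeated root r = -3.
General solution: u(n) = (A + Bn)·(-3)^n.
From u(0) = 0: A = 0.
From u(1) = -4: (A + B)·(-3) = -4 ⇒ B = \frac{4}{3}.
So u(n) = \left(\frac{4 n}{3}\right) \cdot (-3)^n.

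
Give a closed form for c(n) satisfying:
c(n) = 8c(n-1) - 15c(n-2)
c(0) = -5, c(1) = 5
Characteristic equation: x² - 8x + 15 = 0, which factors as (x - (5))(x - (3)) = 0.
Roots r₁ = 5, r₂ = 3 (distinct).
General solution: c(n) = A·(5)^n + B·(3)^n.
From c(0) = -5: A + B = -5.
From c(1) = 5: 5A + 3B = 5.
Solving: A = 10, B = -15.
So c(n) = - 15 \cdot 3^{n} + 10 \cdot 5^{n}.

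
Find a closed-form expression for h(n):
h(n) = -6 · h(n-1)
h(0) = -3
Pure geometric recurrence with ratio -6.
By induction h(n) = h(0) · (-6)^n = - 3 \left(-6\right)^{n}.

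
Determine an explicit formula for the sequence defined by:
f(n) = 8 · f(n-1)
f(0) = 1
Pure geometric recurrence with ratio 8.
By induction f(n) = f(0) · (8)^n = 8^{n}.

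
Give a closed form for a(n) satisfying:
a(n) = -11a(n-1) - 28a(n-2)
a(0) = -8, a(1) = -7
Characteristic equation: x² + 11x + 28 = 0, which factors as (x - (-4))(x - (-7)) = 0.
Roots r₁ = -4, r₂ = -7 (distinct).
General solution: a(n) = A·(-4)^n + B·(-7)^n.
From a(0) = -8: A + B = -8.
From a(1) = -7: -4A - 7B = -7.
Solving: A = -21, B = 13.
So a(n) = - 21 \left(-4\right)^{n} + 13 \left(-7\right)^{n}.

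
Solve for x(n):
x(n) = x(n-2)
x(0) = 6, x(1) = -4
Characteristic equation: x² - 1 = 0, which factors as (x - (1))(x - (-1)) = 0.
Roots r₁ = 1, r₂ = -1 (distinct).
General solution: x(n) = A·(1)^n + B·(-1)^n.
From x(0) = 6: A + B = 6.
From x(1) = -4: A - B = -4.
Solving: A = 1, B = 5.
So x(n) = 5 \left(-1\right)^{n} + 1.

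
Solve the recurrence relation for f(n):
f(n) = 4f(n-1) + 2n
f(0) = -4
First-order linear with linear forcing.
Homogeneous solution: f_h(n) = A·(4)^n.
Try particular f_p(n) = pn + q. Substituting:
  pn + q = 4(p(n-1) + q) + 2n.
Matching the n-coefficient: p = 4p + 2 ⇒ p = - \frac{2}{3}.
Matching constants: q = -4p + 4q ⇒ q = - \frac{8}{9}.
General: f(n) = A·(4)^n - \frac{2 n}{3} - \frac{8}{9}.
Apply f(0) = -4: A - \frac{8}{9} = -4 ⇒ A = - \frac{28}{9}.
So f(n) = - \frac{28 \cdot 4^{n}}{9} - \frac{2 n}{3} - \frac{8}{9}.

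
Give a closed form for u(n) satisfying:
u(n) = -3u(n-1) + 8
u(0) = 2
First-order linear non-homogeneous.
Homogeneous solution: u_h(n) = A·(-3)^n.
Try constant particular solution u_p = K: K = -3K + 8 ⇒ K = 2.
General: u(n) = A·(-3)^n + 2.
Apply u(0) = 2: A + 2 = 2 ⇒ A = 0.
So u(n) = 2.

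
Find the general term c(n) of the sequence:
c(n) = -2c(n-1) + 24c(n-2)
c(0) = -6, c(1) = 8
Characteristic equation: x² + 2x - 24 = 0, which factors as (x - (4))(x - (-6)) = 0.
Roots r₁ = 4, r₂ = -6 (distinct).
General solution: c(n) = A·(4)^n + B·(-6)^n.
From c(0) = -6: A + B = -6.
From c(1) = 8: 4A - 6B = 8.
Solving: A = - \frac{14}{5}, B = - \frac{16}{5}.
So c(n) = - \frac{16 \left(-6\right)^{n}}{5} - \frac{14 \cdot 4^{n}}{5}.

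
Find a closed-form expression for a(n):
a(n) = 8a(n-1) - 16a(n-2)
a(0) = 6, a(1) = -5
Characteristic equation: x² - 8x + 16 = 0, which is (x - (4))².
Repeated root r = 4.
General solution: a(n) = (A + Bn)·(4)^n.
From a(0) = 6: A = 6.
From a(1) = -5: (A + B)·(4) = -5 ⇒ B = - \frac{29}{4}.
So a(n) = \left(6 - \frac{29 n}{4}\right) \cdot (4)^n.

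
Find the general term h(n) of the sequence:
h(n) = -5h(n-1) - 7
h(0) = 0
First-order linear non-homogeneous.
Homogeneous solution: h_h(n) = A·(-5)^n.
Try constant particular solution h_p = K: K = -5K - 7 ⇒ K = - \frac{7}{6}.
General: h(n) = A·(-5)^n - \frac{7}{6}.
Apply h(0) = 0: A - \frac{7}{6} = 0 ⇒ A = \frac{7}{6}.
So h(n) = \frac{7 \left(-5\right)^{n}}{6} - \frac{7}{6}.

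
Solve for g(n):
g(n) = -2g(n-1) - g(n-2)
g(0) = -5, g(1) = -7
Characteristic equation: x² + 2x + 1 = 0, which is (x - (-1))².
Repeated root r = -1.
General solution: g(n) = (A + Bn)·(-1)^n.
From g(0) = -5: A = -5.
From g(1) = -7: (A + B)·(-1) = -7 ⇒ B = 12.
So g(n) = \left(12 n - 5\right) \cdot (-1)^n.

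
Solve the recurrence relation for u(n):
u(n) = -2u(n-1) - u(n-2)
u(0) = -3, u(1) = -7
Characteristic equation: x² + 2x + 1 = 0, which is (x - (-1))².
Repeated root r = -1.
General solution: u(n) = (A + Bn)·(-1)^n.
From u(0) = -3: A = -3.
From u(1) = -7: (A + B)·(-1) = -7 ⇒ B = 10.
So u(n) = \left(10 n - 3\right) \cdot (-1)^n.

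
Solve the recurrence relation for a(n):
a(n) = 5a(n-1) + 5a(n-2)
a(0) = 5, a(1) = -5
Characteristic equation: x² - 5x - 5 = 0.
Discriminant Δ = (5)² + 4·(5) = 45.
Roots r₁,₂ = (5 ± √45)/2, so r₁ = \frac{5}{2} + \frac{3 \sqrt{5}}{2}, r₂ = \frac{5}{2} - \frac{3 \sqrt{5}}{2}.
General solution: a(n) = A·r₁^n + B·r₂^n.
From the initial conditions, A + B = 5 and r₁A + r₂B = -5.
Since r₁ - r₂ = √45: A = (-5 - (5)r₂)/√45 = \frac{5}{2} - \frac{7 \sqrt{5}}{6}, and B = 5 - A = \frac{5}{2} + \frac{7 \sqrt{5}}{6}.
So a(n) = \left(\frac{5}{2} - \frac{7 \sqrt{5}}{6}\right)\left(\frac{5}{2} + \frac{3 \sqrt{5}}{2}\right)^n + \left(\frac{5}{2} + \frac{7 \sqrt{5}}{6}\right)\left(\frac{5}{2} - \frac{3 \sqrt{5}}{2}\right)^n.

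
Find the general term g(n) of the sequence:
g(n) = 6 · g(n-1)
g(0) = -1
Pure geometric recurrence with ratio 6.
By induction g(n) = g(0) · (6)^n = - 6^{n}.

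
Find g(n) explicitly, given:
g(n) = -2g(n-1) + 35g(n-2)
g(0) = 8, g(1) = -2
Characteristic equation: x² + 2x - 35 = 0, which factors as (x - (5))(x - (-7)) = 0.
Roots r₁ = 5, r₂ = -7 (distinct).
General solution: g(n) = A·(5)^n + B·(-7)^n.
From g(0) = 8: A + B = 8.
From g(1) = -2: 5A - 7B = -2.
Solving: A = \frac{9}{2}, B = \frac{7}{2}.
So g(n) = \frac{7 \left(-7\right)^{n}}{2} + \frac{9 \cdot 5^{n}}{2}.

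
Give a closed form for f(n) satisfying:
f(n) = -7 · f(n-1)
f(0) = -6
Pure geometric recurrence with ratio -7.
By induction f(n) = f(0) · (-7)^n = - 6 \left(-7\right)^{n}.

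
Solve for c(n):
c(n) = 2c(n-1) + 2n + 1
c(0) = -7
First-order linear with linear forcing.
Homogeneous solution: c_h(n) = A·(2)^n.
Try particular c_p(n) = pn + q. Substituting:
  pn + q = 2(p(n-1) + q) + 2n + 1.
Matching the n-coefficient: p = 2p + 2 ⇒ p = -2.
Matching constants: q = -2p + 2q + 1 ⇒ q = -5.
General: c(n) = A·(2)^n - 2 n - 5.
Apply c(0) = -7: A - 5 = -7 ⇒ A = -2.
So c(n) = - 2 \cdot 2^{n} - 2 n - 5.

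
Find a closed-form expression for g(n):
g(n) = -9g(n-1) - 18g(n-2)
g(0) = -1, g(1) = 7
Characteristic equation: x² + 9x + 18 = 0, which factors as (x - (-6))(x - (-3)) = 0.
Roots r₁ = -6, r₂ = -3 (distinct).
General solution: g(n) = A·(-6)^n + B·(-3)^n.
From g(0) = -1: A + B = -1.
From g(1) = 7: -6A - 3B = 7.
Solving: A = - \frac{4}{3}, B = \frac{1}{3}.
So g(n) = \frac{\left(-3\right)^{n}}{3} - \frac{4 \left(-6\right)^{n}}{3}.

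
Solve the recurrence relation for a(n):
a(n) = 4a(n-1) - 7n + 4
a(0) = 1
First-order linear with linear forcing.
Homogeneous solution: a_h(n) = A·(4)^n.
Try particular a_p(n) = pn + q. Substituting:
  pn + q = 4(p(n-1) + q) - 7n + 4.
Matching the n-coefficient: p = 4p - 7 ⇒ p = \frac{7}{3}.
Matching constants: q = -4p + 4q + 4 ⇒ q = \frac{16}{9}.
General: a(n) = A·(4)^n + \frac{7 n}{3} + \frac{16}{9}.
Apply a(0) = 1: A + \frac{16}{9} = 1 ⇒ A = - \frac{7}{9}.
So a(n) = - \frac{7 \cdot 4^{n}}{9} + \frac{7 n}{3} + \frac{16}{9}.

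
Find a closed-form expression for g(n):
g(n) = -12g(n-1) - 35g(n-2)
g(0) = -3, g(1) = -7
Characteristic equation: x² + 12x + 35 = 0, which factors as (x - (-7))(x - (-5)) = 0.
Roots r₁ = -7, r₂ = -5 (distinct).
General solution: g(n) = A·(-7)^n + B·(-5)^n.
From g(0) = -3: A + B = -3.
From g(1) = -7: -7A - 5B = -7.
Solving: A = 11, B = -14.
So g(n) = - 14 \left(-5\right)^{n} + 11 \left(-7\right)^{n}.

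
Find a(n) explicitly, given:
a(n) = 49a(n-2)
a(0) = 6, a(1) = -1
Characteristic equation: x² - 49 = 0, which factors as (x - (7))(x - (-7)) = 0.
Roots r₁ = 7, r₂ = -7 (distinct).
General solution: a(n) = A·(7)^n + B·(-7)^n.
From a(0) = 6: A + B = 6.
From a(1) = -1: 7A - 7B = -1.
Solving: A = \frac{41}{14}, B = \frac{43}{14}.
So a(n) = \frac{43 \left(-7\right)^{n}}{14} + \frac{41 \cdot 7^{n}}{14}.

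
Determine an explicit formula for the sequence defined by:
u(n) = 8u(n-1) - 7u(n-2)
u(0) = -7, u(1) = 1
Characteristic equation: x² - 8x + 7 = 0, which factors as (x - (7))(x - (1)) = 0.
Roots r₁ = 7, r₂ = 1 (distinct).
General solution: u(n) = A·(7)^n + B·(1)^n.
From u(0) = -7: A + B = -7.
From u(1) = 1: 7A + B = 1.
Solving: A = \frac{4}{3}, B = - \frac{25}{3}.
So u(n) = \frac{4 \cdot 7^{n}}{3} - \frac{25}{3}.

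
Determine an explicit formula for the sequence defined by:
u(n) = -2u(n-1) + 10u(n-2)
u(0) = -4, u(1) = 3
Characteristic equation: x² + 2x - 10 = 0.
Discriminant Δ = (-2)² + 4·(10) = 44.
Roots r₁,₂ = (-2 ± √44)/2, so r₁ = -1 + \sqrt{11}, r₂ = - \sqrt{11} - 1.
General solution: u(n) = A·r₁^n + B·r₂^n.
From the initial conditions, A + B = -4 and r₁A + r₂B = 3.
Since r₁ - r₂ = √44: A = (3 - (-4)r₂)/√44 = -2 - \frac{\sqrt{11}}{22}, and B = -4 - A = -2 + \frac{\sqrt{11}}{22}.
So u(n) = \left(-2 - \frac{\sqrt{11}}{22}\right)\left(-1 + \sqrt{11}\right)^n + \left(-2 + \frac{\sqrt{11}}{22}\right)\left(- \sqrt{11} - 1\right)^n.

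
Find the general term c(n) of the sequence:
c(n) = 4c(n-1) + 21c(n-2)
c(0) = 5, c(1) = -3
Characteristic equation: x² - 4x - 21 = 0, which factors as (x - (7))(x - (-3)) = 0.
Roots r₁ = 7, r₂ = -3 (distinct).
General solution: c(n) = A·(7)^n + B·(-3)^n.
From c(0) = 5: A + B = 5.
From c(1) = -3: 7A - 3B = -3.
Solving: A = \frac{6}{5}, B = \frac{19}{5}.
So c(n) = \frac{19 \left(-3\right)^{n}}{5} + \frac{6 \cdot 7^{n}}{5}.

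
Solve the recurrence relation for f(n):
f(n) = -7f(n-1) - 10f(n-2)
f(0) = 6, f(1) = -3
Characteristic equation: x² + 7x + 10 = 0, which factors as (x - (-2))(x - (-5)) = 0.
Roots r₁ = -2, r₂ = -5 (distinct).
General solution: f(n) = A·(-2)^n + B·(-5)^n.
From f(0) = 6: A + B = 6.
From f(1) = -3: -2A - 5B = -3.
Solving: A = 9, B = -3.
So f(n) = 9 \left(-2\right)^{n} - 3 \left(-5\right)^{n}.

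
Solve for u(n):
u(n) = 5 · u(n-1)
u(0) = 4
Pure geometric recurrence with ratio 5.
By induction u(n) = u(0) · (5)^n = 4 \cdot 5^{n}.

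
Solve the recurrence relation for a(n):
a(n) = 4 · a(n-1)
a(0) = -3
Pure geometric recurrence with ratio 4.
By induction a(n) = a(0) · (4)^n = - 3 \cdot 4^{n}.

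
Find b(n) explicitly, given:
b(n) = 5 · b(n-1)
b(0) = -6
Pure geometric recurrence with ratio 5.
By induction b(n) = b(0) · (5)^n = - 6 \cdot 5^{n}.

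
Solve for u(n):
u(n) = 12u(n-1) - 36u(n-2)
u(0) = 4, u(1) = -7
Characteristic equation: x² - 12x + 36 = 0, which is (x - (6))².
Repeated root r = 6.
General solution: u(n) = (A + Bn)·(6)^n.
From u(0) = 4: A = 4.
From u(1) = -7: (A + B)·(6) = -7 ⇒ B = - \frac{31}{6}.
So u(n) = \left(4 - \frac{31 n}{6}\right) \cdot (6)^n.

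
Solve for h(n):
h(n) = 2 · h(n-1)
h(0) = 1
Pure geometric recurrence with ratio 2.
By induction h(n) = h(0) · (2)^n = 2^{n}.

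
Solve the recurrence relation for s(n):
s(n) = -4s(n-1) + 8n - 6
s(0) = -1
First-order linear with linear forcing.
Homogeneous solution: s_h(n) = A·(-4)^n.
Try particular s_p(n) = pn + q. Substituting:
  pn + q = -4(p(n-1) + q) + 8n - 6.
Matching the n-coefficient: p = -4p + 8 ⇒ p = \frac{8}{5}.
Matching constants: q = 4p - 4q - 6 ⇒ q = \frac{2}{25}.
General: s(n) = A·(-4)^n + \frac{8 n}{5} + \frac{2}{25}.
Apply s(0) = -1: A + \frac{2}{25} = -1 ⇒ A = - \frac{27}{25}.
So s(n) = - \frac{27 \left(-4\right)^{n}}{25} + \frac{8 n}{5} + \frac{2}{25}.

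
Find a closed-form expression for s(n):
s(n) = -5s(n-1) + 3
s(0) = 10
First-order linear non-homogeneous.
Homogeneous solution: s_h(n) = A·(-5)^n.
Try constant particular solution s_p = K: K = -5K + 3 ⇒ K = \frac{1}{2}.
General: s(n) = A·(-5)^n + \frac{1}{2}.
Apply s(0) = 10: A + \frac{1}{2} = 10 ⇒ A = \frac{19}{2}.
So s(n) = \frac{19 \left(-5\right)^{n}}{2} + \frac{1}{2}.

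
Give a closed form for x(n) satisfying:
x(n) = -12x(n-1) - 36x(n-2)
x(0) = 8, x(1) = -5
Characteristic equation: x² + 12x + 36 = 0, which is (x - (-6))².
Repeated root r = -6.
General solution: x(n) = (A + Bn)·(-6)^n.
From x(0) = 8: A = 8.
From x(1) = -5: (A + B)·(-6) = -5 ⇒ B = - \frac{43}{6}.
So x(n) = \left(8 - \frac{43 n}{6}\right) \cdot (-6)^n.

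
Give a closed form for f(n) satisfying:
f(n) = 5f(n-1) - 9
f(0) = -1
First-order linear non-homogeneous.
Homogeneous solution: f_h(n) = A·(5)^n.
Try constant particular solution f_p = K: K = 5K - 9 ⇒ K = \frac{9}{4}.
General: f(n) = A·(5)^n + \frac{9}{4}.
Apply f(0) = -1: A + \frac{9}{4} = -1 ⇒ A = - \frac{13}{4}.
So f(n) = \frac{9}{4} - \frac{13 \cdot 5^{n}}{4}.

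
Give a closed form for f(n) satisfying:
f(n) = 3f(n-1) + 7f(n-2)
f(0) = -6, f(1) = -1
Characteristic equation: x² - 3x - 7 = 0.
Discriminant Δ = (3)² + 4·(7) = 37.
Roots r₁,₂ = (3 ± √37)/2, so r₁ = \frac{3}{2} + \frac{\sqrt{37}}{2}, r₂ = \frac{3}{2} - \frac{\sqrt{37}}{2}.
General solution: f(n) = A·r₁^n + B·r₂^n.
From the initial conditions, A + B = -6 and r₁A + r₂B = -1.
Since r₁ - r₂ = √37: A = (-1 - (-6)r₂)/√37 = -3 + \frac{8 \sqrt{37}}{37}, and B = -6 - A = -3 - \frac{8 \sqrt{37}}{37}.
So f(n) = \left(-3 + \frac{8 \sqrt{37}}{37}\right)\left(\frac{3}{2} + \frac{\sqrt{37}}{2}\right)^n + \left(-3 - \frac{8 \sqrt{37}}{37}\right)\left(\frac{3}{2} - \frac{\sqrt{37}}{2}\right)^n.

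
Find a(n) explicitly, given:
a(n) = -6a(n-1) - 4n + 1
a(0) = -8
First-order linear with linear forcing.
Homogeneous solution: a_h(n) = A·(-6)^n.
Try particular a_p(n) = pn + q. Substituting:
  pn + q = -6(p(n-1) + q) - 4n + 1.
Matching the n-coefficient: p = -6p - 4 ⇒ p = - \frac{4}{7}.
Matching constants: q = 6p - 6q + 1 ⇒ q = - \frac{17}{49}.
General: a(n) = A·(-6)^n - \frac{4 n}{7} - \frac{17}{49}.
Apply a(0) = -8: A - \frac{17}{49} = -8 ⇒ A = - \frac{375}{49}.
So a(n) = - \frac{375 \left(-6\right)^{n}}{49} - \frac{4 n}{7} - \frac{17}{49}.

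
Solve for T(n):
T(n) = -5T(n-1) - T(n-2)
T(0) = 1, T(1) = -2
Characteristic equation: x² + 5x + 1 = 0.
Discriminant Δ = (-5)² + 4·(-1) = 21.
Roots r₁,₂ = (-5 ± √21)/2, so r₁ = - \frac{5}{2} + \frac{\sqrt{21}}{2}, r₂ = - \frac{5}{2} - \frac{\sqrt{21}}{2}.
General solution: T(n) = A·r₁^n + B·r₂^n.
From the initial conditions, A + B = 1 and r₁A + r₂B = -2.
Since r₁ - r₂ = √21: A = (-2 - (1)r₂)/√21 = \frac{\sqrt{21}}{42} + \frac{1}{2}, and B = 1 - A = \frac{1}{2} - \frac{\sqrt{21}}{42}.
So T(n) = \left(\frac{\sqrt{21}}{42} + \frac{1}{2}\right)\left(- \frac{5}{2} + \frac{\sqrt{21}}{2}\right)^n + \left(\frac{1}{2} - \frac{\sqrt{21}}{42}\right)\left(- \frac{5}{2} - \frac{\sqrt{21}}{2}\right)^n.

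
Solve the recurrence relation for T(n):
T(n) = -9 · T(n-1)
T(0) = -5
Pure geometric recurrence with ratio -9.
By induction T(n) = T(0) · (-9)^n = - 5 \left(-9\right)^{n}.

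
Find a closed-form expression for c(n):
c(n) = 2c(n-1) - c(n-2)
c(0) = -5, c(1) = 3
Characteristic equation: x² - 2x + 1 = 0, which is (x - (1))².
Repeated root r = 1.
General solution: c(n) = (A + Bn)·(1)^n.
From c(0) = -5: A = -5.
From c(1) = 3: (A + B)·(1) = 3 ⇒ B = 8.
So c(n) = \left(8 n - 5\right) \cdot (1)^n.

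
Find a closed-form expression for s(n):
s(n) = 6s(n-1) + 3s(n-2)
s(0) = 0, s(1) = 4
Characteristic equation: x² - 6x - 3 = 0.
Discriminant Δ = (6)² + 4·(3) = 48.
Roots r₁,₂ = (6 ± √48)/2, so r₁ = 3 + 2 \sqrt{3}, r₂ = 3 - 2 \sqrt{3}.
General solution: s(n) = A·r₁^n + B·r₂^n.
From the initial conditions, A + B = 0 and r₁A + r₂B = 4.
Since r₁ - r₂ = √48: A = (4 - (0)r₂)/√48 = \frac{\sqrt{3}}{3}, and B = 0 - A = - \frac{\sqrt{3}}{3}.
So s(n) = \left(\frac{\sqrt{3}}{3}\right)\left(3 + 2 \sqrt{3}\right)^n + \left(- \frac{\sqrt{3}}{3}\right)\left(3 - 2 \sqrt{3}\right)^n.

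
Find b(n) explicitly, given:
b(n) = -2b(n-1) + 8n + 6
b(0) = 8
First-order linear with linear forcing.
Homogeneous solution: b_h(n) = A·(-2)^n.
Try particular b_p(n) = pn + q. Substituting:
  pn + q = -2(p(n-1) + q) + 8n + 6.
Matching the n-coefficient: p = -2p + 8 ⇒ p = \frac{8}{3}.
Matching constants: q = 2p - 2q + 6 ⇒ q = \frac{34}{9}.
General: b(n) = A·(-2)^n + \frac{8 n}{3} + \frac{34}{9}.
Apply b(0) = 8: A + \frac{34}{9} = 8 ⇒ A = \frac{38}{9}.
So b(n) = \frac{38 \left(-2\right)^{n}}{9} + \frac{8 n}{3} + \frac{34}{9}.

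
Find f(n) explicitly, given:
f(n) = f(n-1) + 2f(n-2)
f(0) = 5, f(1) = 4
Characteristic equation: x² - x - 2 = 0, which factors as (x - (2))(x - (-1)) = 0.
Roots r₁ = 2, r₂ = -1 (distinct).
General solution: f(n) = A·(2)^n + B·(-1)^n.
From f(0) = 5: A + B = 5.
From f(1) = 4: 2A - B = 4.
Solving: A = 3, B = 2.
So f(n) = 2 \left(-1\right)^{n} + 3 \cdot 2^{n}.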